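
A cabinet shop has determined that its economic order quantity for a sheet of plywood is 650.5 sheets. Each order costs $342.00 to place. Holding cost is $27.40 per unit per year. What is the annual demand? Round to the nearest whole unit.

D ≈ 16,951 sheets per year

Squaring Q* = √(2DS/H) gives Q*² = 2DS/H.
From Q* = √(2DS/H): D = Q*²H / (2S) = 650.5² × 27.4 / (2 × 342) = 16950.756.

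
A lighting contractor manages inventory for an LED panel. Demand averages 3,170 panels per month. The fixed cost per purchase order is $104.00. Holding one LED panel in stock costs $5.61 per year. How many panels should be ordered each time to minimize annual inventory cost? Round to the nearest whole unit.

Q* ≈ 1,188 panels

Annual demand D = 3,170 × 12 = 38,040.
EOQ = √(2DS / H) = √(2 × 38,040 × 104 / 5.61).
= √(7,912,320 / 5.61) = √1,410,395.7219 ≈ 1187.601.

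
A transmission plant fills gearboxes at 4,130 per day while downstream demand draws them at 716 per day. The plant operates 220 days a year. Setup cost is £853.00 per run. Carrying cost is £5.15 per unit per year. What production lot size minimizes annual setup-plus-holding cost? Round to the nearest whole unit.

Q* ≈ 7,945 gearboxes

Annual demand D = 716 × 220 = 157,520.
Production build-up factor (1 − d/p) = 1 − 716/4,130 = 0.8266.
Q* = √(2DS / (H(1 − d/p))) = √(2 × 157,520 × 853 / (5.15 × 0.8266)).
= √(268,729,120 / 4.2572) ≈ 7945.057.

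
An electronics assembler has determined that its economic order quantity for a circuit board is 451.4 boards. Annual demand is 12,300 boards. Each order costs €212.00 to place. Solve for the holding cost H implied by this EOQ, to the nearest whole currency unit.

H ≈ €26

Invert the EOQ relation Q*² = 2DS/H.
From Q* = √(2DS/H): H = 2DS / Q*² = 2 × 12,300 × 212 / 451.4² = 25.5946.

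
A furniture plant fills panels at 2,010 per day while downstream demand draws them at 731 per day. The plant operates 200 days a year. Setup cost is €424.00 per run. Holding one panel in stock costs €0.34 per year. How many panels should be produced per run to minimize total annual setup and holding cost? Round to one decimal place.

Annual demand D = 731 × 200 = 146,200.
Production build-up factor (1 − d/p) = 1 − 731/2,010 = 0.6363.
Q* = √(2DS / (H(1 − d/p))) = √(2 × 146,200 × 424 / (0.34 × 0.6363)).
= √(123,977,600 / 0.2163) ≈ 23938.388.

Q* ≈ 23,938.4 panels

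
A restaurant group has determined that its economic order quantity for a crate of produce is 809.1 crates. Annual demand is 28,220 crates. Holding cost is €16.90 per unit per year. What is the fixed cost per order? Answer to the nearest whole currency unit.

The basic EOQ model gives Q* = √(2DS/H); rearrange for the unknown.
From Q* = √(2DS/H): S = Q*²H / (2D) = 809.1² × 16.9 / (2 × 28,220) = 196.0217.

S ≈ €196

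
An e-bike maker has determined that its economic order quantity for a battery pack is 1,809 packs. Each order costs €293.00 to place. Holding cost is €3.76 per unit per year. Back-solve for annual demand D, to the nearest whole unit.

Invert the EOQ relation Q*² = 2DS/H.
From Q* = √(2DS/H): D = Q*²H / (2S) = 1,809² × 3.76 / (2 × 293) = 20997.489.

D ≈ 20,997 packs per year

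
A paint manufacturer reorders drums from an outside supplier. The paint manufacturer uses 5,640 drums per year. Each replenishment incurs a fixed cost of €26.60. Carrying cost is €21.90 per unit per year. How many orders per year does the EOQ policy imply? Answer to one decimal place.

N ≈ 48.2 orders per year

EOQ = √(2DS/H) = √(2 × 5,640 × 26.6 / 21.9) ≈ 117.05.
Orders per year = D / Q* = 5,640 / 117.05 ≈ 48.184.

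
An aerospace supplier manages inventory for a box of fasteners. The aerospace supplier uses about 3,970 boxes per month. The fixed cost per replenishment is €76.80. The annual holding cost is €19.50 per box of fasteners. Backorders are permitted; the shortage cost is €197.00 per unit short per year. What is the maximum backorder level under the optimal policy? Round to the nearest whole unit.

S* ≈ 58 boxes

Annual demand D = 3,970 × 12 = 47,640.
With planned backorders, Q* = √(2DS/H) · √((H+B)/B).
√(2DS/H) = √(2 × 47,640 × 76.8 / 19.5) = 612.582.
√((H+B)/B) = √((19.5+197)/197) = 1.0483.
Q* ≈ 642.185.
S* = Q* · H/(H+B) = 642.185 × 19.5/216.5 ≈ 57.841.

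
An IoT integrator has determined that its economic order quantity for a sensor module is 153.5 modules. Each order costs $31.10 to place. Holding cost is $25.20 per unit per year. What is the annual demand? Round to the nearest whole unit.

Squaring Q* = √(2DS/H) gives Q*² = 2DS/H.
From Q* = √(2DS/H): D = Q*²H / (2S) = 153.5² × 25.2 / (2 × 31.1) = 9546.121.

D ≈ 9,546 modules per year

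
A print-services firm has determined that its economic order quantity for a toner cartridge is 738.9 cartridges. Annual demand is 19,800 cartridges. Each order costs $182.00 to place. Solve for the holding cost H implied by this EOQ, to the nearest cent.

Squaring Q* = √(2DS/H) gives Q*² = 2DS/H.
From Q* = √(2DS/H): H = 2DS / Q*² = 2 × 19,800 × 182 / 738.9² = 13.2006.

H ≈ $13.20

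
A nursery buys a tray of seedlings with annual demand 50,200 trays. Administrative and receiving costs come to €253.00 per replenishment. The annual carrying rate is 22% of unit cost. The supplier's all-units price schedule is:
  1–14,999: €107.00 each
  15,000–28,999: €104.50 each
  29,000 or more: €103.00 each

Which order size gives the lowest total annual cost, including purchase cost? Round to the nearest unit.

Holding cost per unit per year at price C is H = 0.22·C.
For each price level, check whether its EOQ is feasible; otherwise the best quantity at that price is the breakpoint.
EOQ at €107.00 = 1038.8 (feasible in tier 1): TC = 50,200×€107.00 + (50,200/1038.8)×253 + (1038.8/2)×0.22×€107.00 = €5,395,852.90.
EOQ at €104.50 = 1051.1 < 15000, so use break Q=15000: TC = 50,200×€104.50 + (50,200/15000.0)×253 + (15000.0/2)×0.22×€104.50 = €5,419,171.71.
EOQ at €103.00 = 1058.8 < 29000, so use break Q=29000: TC = 50,200×€103.00 + (50,200/29000.0)×253 + (29000.0/2)×0.22×€103.00 = €5,499,607.95.
Lowest total cost is €5,395,852.90 at Q = 1038.8.

Q* ≈ 1,039 trays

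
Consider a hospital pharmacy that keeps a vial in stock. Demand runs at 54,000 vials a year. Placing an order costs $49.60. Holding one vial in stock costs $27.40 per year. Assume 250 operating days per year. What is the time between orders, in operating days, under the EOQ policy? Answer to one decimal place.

T ≈ 2.0 days

EOQ = √(2DS/H) = √(2 × 54,000 × 49.6 / 27.4) ≈ 442.16.
Cycle time = Q*/D × 250 = 442.16 / 54,000 × 250 ≈ 2.047 days.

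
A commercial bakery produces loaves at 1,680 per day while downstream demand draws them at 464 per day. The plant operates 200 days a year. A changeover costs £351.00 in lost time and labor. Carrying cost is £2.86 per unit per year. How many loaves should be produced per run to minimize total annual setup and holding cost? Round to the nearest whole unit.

Annual demand D = 464 × 200 = 92,800.
Production build-up factor (1 − d/p) = 1 − 464/1,680 = 0.7238.
Q* = √(2DS / (H(1 − d/p))) = √(2 × 92,800 × 351 / (2.86 × 0.7238)).
= √(65,145,600 / 2.0701) ≈ 5609.800.

Q* ≈ 5,610 loaves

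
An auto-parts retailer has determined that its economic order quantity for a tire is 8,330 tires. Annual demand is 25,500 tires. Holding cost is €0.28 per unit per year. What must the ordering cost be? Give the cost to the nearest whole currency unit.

Invert the EOQ relation Q*² = 2DS/H.
From Q* = √(2DS/H): S = Q*²H / (2D) = 8,330² × 0.28 / (2 × 25,500) = 380.9587.

S ≈ €381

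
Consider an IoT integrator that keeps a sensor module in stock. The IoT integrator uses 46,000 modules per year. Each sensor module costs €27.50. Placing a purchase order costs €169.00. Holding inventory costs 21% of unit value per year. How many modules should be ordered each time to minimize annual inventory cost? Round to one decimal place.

Q* ≈ 1,640.8 modules

Holding cost H = 0.21 × €27.50 = €5.7750 per unit per year.
EOQ = √(2DS / H) = √(2 × 46,000 × 169 / 5.775).
= √(15,548,000 / 5.775) = √2,692,294.3723 ≈ 1640.821.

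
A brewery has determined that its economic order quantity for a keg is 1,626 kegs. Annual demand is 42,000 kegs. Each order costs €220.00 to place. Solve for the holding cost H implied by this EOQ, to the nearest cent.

H ≈ €6.99

The basic EOQ model gives Q* = √(2DS/H); rearrange for the unknown.
From Q* = √(2DS/H): H = 2DS / Q*² = 2 × 42,000 × 220 / 1,626² = 6.9897.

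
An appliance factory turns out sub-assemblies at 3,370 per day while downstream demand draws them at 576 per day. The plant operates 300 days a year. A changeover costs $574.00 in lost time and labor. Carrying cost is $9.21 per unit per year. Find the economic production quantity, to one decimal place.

Annual demand D = 576 × 300 = 172,800.
Production build-up factor (1 − d/p) = 1 − 576/3,370 = 0.8291.
Q* = √(2DS / (H(1 − d/p))) = √(2 × 172,800 × 574 / (9.21 × 0.8291)).
= √(198,374,400 / 7.6358) ≈ 5097.001.

Q* ≈ 5,097.0 sub-assemblies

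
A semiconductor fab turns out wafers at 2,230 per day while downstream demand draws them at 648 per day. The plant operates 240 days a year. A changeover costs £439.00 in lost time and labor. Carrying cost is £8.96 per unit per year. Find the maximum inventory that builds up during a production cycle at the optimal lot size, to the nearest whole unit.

Annual demand D = 648 × 240 = 155,520.
Production build-up factor (1 − d/p) = 1 − 648/2,230 = 0.7094.
Q* = √(2DS / (H(1 − d/p))) = √(2 × 155,520 × 439 / (8.96 × 0.7094)).
= √(136,546,560 / 6.3564) ≈ 4634.849.
Maximum inventory = Q*(1 − d/p) = 4634.849 × 0.7094 ≈ 3288.041.

I_max ≈ 3,288 wafers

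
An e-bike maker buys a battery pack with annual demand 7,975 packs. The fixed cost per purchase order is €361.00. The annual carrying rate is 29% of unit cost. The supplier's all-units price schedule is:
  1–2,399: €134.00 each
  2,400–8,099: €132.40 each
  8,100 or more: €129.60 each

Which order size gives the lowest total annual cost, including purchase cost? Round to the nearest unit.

Q* ≈ 385 packs

Holding cost per unit per year at price C is H = 0.29·C.
Evaluate total cost at each tier's feasible EOQ or, if the EOQ is below the tier, at the tier's minimum quantity.
EOQ at €134.00 = 384.9 (feasible in tier 1): TC = 7,975×€134.00 + (7,975/384.9)×361 + (384.9/2)×0.29×€134.00 = €1,083,608.41.
EOQ at €132.40 = 387.2 < 2400, so use break Q=2400: TC = 7,975×€132.40 + (7,975/2400.0)×361 + (2400.0/2)×0.29×€132.40 = €1,103,164.77.
EOQ at €129.60 = 391.4 < 8100, so use break Q=8100: TC = 7,975×€129.60 + (7,975/8100.0)×361 + (8100.0/2)×0.29×€129.60 = €1,186,130.63.
Lowest total cost is €1,083,608.41 at Q = 384.9.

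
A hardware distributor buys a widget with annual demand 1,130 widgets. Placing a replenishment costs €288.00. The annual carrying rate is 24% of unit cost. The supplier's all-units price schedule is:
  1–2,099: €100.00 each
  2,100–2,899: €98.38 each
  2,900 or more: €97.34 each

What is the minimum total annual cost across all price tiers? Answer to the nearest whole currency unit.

Holding cost per unit per year at price C is H = 0.24·C.
Candidates are each tier's EOQ (if it falls in that tier) and each price-break quantity.
EOQ at €100.00 = 164.7 (feasible in tier 1): TC = 1,130×€100.00 + (1,130/164.7)×288 + (164.7/2)×0.24×€100.00 = €116,952.36.
EOQ at €98.38 = 166.0 < 2100, so use break Q=2100: TC = 1,130×€98.38 + (1,130/2100.0)×288 + (2100.0/2)×0.24×€98.38 = €136,116.13.
EOQ at €97.34 = 166.9 < 2900, so use break Q=2900: TC = 1,130×€97.34 + (1,130/2900.0)×288 + (2900.0/2)×0.24×€97.34 = €143,980.74.
Lowest total cost among the candidates is at Q = 164.7.

TC* ≈ €116,952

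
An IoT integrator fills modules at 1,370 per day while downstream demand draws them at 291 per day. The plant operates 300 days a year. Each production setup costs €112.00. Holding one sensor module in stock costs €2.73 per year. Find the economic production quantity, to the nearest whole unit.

Annual demand D = 291 × 300 = 87,300.
Production build-up factor (1 − d/p) = 1 − 291/1,370 = 0.7876.
Q* = √(2DS / (H(1 − d/p))) = √(2 × 87,300 × 112 / (2.73 × 0.7876)).
= √(19,555,200 / 2.1501) ≈ 3015.778.

Q* ≈ 3,016 modules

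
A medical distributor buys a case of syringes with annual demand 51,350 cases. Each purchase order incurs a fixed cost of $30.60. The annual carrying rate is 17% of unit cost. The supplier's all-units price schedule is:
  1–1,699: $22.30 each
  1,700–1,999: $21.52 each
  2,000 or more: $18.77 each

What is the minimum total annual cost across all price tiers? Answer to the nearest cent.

TC* ≈ $967,816.06

Holding cost per unit per year at price C is H = 0.17·C.
Evaluate total cost at each tier's feasible EOQ or, if the EOQ is below the tier, at the tier's minimum quantity.
EOQ at $22.30 = 910.5 (feasible in tier 1): TC = 51,350×$22.30 + (51,350/910.5)×30.6 + (910.5/2)×0.17×$22.30 = $1,148,556.62.
EOQ at $21.52 = 926.8 < 1700, so use break Q=1700: TC = 51,350×$21.52 + (51,350/1700.0)×30.6 + (1700.0/2)×0.17×$21.52 = $1,109,085.94.
EOQ at $18.77 = 992.4 < 2000, so use break Q=2000: TC = 51,350×$18.77 + (51,350/2000.0)×30.6 + (2000.0/2)×0.17×$18.77 = $967,816.06.
Lowest total cost among the candidates is at Q = 2000.0.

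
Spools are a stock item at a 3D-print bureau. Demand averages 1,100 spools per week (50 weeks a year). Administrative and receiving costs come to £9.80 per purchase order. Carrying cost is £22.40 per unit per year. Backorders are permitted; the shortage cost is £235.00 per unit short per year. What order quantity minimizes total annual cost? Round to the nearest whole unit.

Q* ≈ 230 spools

Annual demand D = 1,100 × 50 = 55,000.
With planned backorders, Q* = √(2DS/H) · √((H+B)/B).
√(2DS/H) = √(2 × 55,000 × 9.8 / 22.4) = 219.374.
√((H+B)/B) = √((22.4+235)/235) = 1.0466.
Q* ≈ 229.591.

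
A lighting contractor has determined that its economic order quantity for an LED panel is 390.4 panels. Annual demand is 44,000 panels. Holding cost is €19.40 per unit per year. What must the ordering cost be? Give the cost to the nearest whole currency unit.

Squaring Q* = √(2DS/H) gives Q*² = 2DS/H.
From Q* = √(2DS/H): S = Q*²H / (2D) = 390.4² × 19.4 / (2 × 44,000) = 33.6000.

S ≈ €34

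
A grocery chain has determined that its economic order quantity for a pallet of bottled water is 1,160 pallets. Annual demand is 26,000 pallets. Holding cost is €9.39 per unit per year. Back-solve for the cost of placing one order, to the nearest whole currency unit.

S ≈ €243

Invert the EOQ relation Q*² = 2DS/H.
From Q* = √(2DS/H): S = Q*²H / (2D) = 1,160² × 9.39 / (2 × 26,000) = 242.9843.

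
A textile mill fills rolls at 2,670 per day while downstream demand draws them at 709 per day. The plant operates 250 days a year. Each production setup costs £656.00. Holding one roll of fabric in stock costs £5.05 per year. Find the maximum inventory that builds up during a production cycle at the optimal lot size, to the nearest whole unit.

I_max ≈ 5,816 rolls

Annual demand D = 709 × 250 = 177,250.
Production build-up factor (1 − d/p) = 1 − 709/2,670 = 0.7345.
Q* = √(2DS / (H(1 − d/p))) = √(2 × 177,250 × 656 / (5.05 × 0.7345)).
= √(232,552,000 / 3.709) ≈ 7918.286.
Maximum inventory = Q*(1 − d/p) = 7918.286 × 0.7345 ≈ 5815.640.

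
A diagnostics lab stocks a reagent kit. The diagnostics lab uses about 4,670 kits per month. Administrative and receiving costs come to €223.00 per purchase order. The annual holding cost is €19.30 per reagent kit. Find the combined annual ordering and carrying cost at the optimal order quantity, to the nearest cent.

Annual demand D = 4,670 × 12 = 56,040.
Q* = √(2DS/H) = √(2 × 56,040 × 223 / 19.3) ≈ 1137.99.
At the optimum the two cost components are equal, so total cost = 2·(Q*/2)H = Q*·H.
Minimum total = √(2DSH) = √(2 × 56,040 × 223 × 19.3) ≈ 21963.176.

TC* ≈ €21,963.18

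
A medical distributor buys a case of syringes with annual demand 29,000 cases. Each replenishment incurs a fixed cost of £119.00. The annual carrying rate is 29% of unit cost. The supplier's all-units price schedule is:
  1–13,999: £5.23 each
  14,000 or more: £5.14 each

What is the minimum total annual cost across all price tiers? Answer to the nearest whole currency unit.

Holding cost per unit per year at price C is H = 0.29·C.
Evaluate total cost at each tier's feasible EOQ or, if the EOQ is below the tier, at the tier's minimum quantity.
EOQ at £5.23 = 2133.2 (feasible in tier 1): TC = 29,000×£5.23 + (29,000/2133.2)×119 + (2133.2/2)×0.29×£5.23 = £154,905.47.
EOQ at £5.14 = 2151.8 < 14000, so use break Q=14000: TC = 29,000×£5.14 + (29,000/14000.0)×119 + (14000.0/2)×0.29×£5.14 = £159,740.70.
Lowest total cost among the candidates is at Q = 2133.2.

TC* ≈ £154,905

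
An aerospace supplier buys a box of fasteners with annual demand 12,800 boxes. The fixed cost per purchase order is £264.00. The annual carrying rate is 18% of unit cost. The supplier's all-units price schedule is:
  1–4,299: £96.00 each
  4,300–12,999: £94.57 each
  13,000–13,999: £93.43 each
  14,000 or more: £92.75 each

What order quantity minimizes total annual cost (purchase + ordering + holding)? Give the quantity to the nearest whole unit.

Q* ≈ 625 boxes

Holding cost per unit per year at price C is H = 0.18·C.
For each price level, check whether its EOQ is feasible; otherwise the best quantity at that price is the breakpoint.
EOQ at £96.00 = 625.4 (feasible in tier 1): TC = 12,800×£96.00 + (12,800/625.4)×264 + (625.4/2)×0.18×£96.00 = £1,239,606.72.
EOQ at £94.57 = 630.1 < 4300, so use break Q=4300: TC = 12,800×£94.57 + (12,800/4300.0)×264 + (4300.0/2)×0.18×£94.57 = £1,247,880.45.
EOQ at £93.43 = 633.9 < 13000, so use break Q=13000: TC = 12,800×£93.43 + (12,800/13000.0)×264 + (13000.0/2)×0.18×£93.43 = £1,305,477.04.
EOQ at £92.75 = 636.3 < 14000, so use break Q=14000: TC = 12,800×£92.75 + (12,800/14000.0)×264 + (14000.0/2)×0.18×£92.75 = £1,304,306.37.
Lowest total cost is £1,239,606.72 at Q = 625.4.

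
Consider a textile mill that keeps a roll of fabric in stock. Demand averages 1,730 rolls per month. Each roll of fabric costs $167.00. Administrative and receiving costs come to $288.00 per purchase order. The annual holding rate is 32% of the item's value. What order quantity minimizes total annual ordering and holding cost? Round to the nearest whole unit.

Q* ≈ 473 rolls

Annual demand D = 1,730 × 12 = 20,760.
Holding cost H = 0.32 × $167.00 = $53.4400 per unit per year.
EOQ = √(2DS / H) = √(2 × 20,760 × 288 / 53.44).
= √(11,957,760 / 53.44) = √223,760.479 ≈ 473.033.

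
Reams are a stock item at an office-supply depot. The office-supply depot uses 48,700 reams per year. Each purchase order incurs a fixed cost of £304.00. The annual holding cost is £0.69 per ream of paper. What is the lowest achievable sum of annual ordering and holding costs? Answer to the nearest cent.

TC* ≈ £4,520.02

EOQ = √(2DS/H) = √(2 × 48,700 × 304 / 0.69) ≈ 6550.76.
At the optimum the two cost components are equal, so total cost = 2·(Q*/2)H = Q*·H.
Minimum total = √(2DSH) = √(2 × 48,700 × 304 × 0.69) ≈ 4520.025.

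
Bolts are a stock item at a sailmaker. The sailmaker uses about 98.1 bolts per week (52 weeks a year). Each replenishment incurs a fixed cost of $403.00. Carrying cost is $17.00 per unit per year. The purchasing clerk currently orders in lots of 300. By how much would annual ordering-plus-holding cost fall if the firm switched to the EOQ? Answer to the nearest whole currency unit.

Annual demand D = 98.1 × 52 = 5,101.2.
EOQ = √(2DS/H) = √(2 × 5,101.2 × 403 / 17) ≈ 491.79.
Cost at Q* = (D/Q*)S + (Q*/2)H = √(2DSH) ≈ $8,360.42.
Cost at Q = 300: (5,101.2/300)×403 + (300/2)×17 = $6,852.61 + $2,550.00 = $9,402.61.
Excess = $9,402.61 − $8,360.42 = $1,042.19.

Extra cost ≈ $1,042 per year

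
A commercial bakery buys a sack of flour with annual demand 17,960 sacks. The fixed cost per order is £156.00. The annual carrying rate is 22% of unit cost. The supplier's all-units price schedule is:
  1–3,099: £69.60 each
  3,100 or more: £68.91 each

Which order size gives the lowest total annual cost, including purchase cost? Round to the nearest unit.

Holding cost per unit per year at price C is H = 0.22·C.
Evaluate total cost at each tier's feasible EOQ or, if the EOQ is below the tier, at the tier's minimum quantity.
EOQ at £69.60 = 604.9 (feasible in tier 1): TC = 17,960×£69.60 + (17,960/604.9)×156 + (604.9/2)×0.22×£69.60 = £1,259,278.89.
EOQ at £68.91 = 608.0 < 3100, so use break Q=3100: TC = 17,960×£68.91 + (17,960/3100.0)×156 + (3100.0/2)×0.22×£68.91 = £1,262,025.70.
Lowest total cost is £1,259,278.89 at Q = 604.9.

Q* ≈ 605 sacks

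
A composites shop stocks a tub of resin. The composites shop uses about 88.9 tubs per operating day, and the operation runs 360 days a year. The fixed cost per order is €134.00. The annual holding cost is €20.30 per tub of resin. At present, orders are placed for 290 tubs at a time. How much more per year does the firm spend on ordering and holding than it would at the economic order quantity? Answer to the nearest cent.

Annual demand D = 88.9 × 360 = 32,004.
EOQ = √(2DS/H) = √(2 × 32,004 × 134 / 20.3) ≈ 650.01.
Cost at Q* = (D/Q*)S + (Q*/2)H = √(2DSH) ≈ €13,195.25.
Cost at Q = 290: (32,004/290)×134 + (290/2)×20.3 = €14,788.06 + €2,943.50 = €17,731.56.
Excess = €17,731.56 − €13,195.25 = €4,536.31.

Extra cost ≈ €4,536.31 per year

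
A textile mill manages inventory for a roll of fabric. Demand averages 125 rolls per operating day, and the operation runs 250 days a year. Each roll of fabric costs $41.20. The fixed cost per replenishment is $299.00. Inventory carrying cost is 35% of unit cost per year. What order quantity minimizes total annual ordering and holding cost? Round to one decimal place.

Annual demand D = 125 × 250 = 31,250.
Holding cost H = 0.35 × $41.20 = $14.4200 per unit per year.
EOQ = √(2DS / H) = √(2 × 31,250 × 299 / 14.42).
= √(18,687,500 / 14.42) = √1,295,943.1345 ≈ 1138.395.

Q* ≈ 1,138.4 rolls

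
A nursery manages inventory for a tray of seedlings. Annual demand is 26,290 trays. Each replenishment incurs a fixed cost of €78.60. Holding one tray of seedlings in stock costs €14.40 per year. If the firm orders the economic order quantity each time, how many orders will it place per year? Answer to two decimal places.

Q* = √(2DS/H) = √(2 × 26,290 × 78.6 / 14.4) ≈ 535.72.
Orders per year = D / Q* = 26,290 / 535.72 ≈ 49.074.

N ≈ 49.07 orders per year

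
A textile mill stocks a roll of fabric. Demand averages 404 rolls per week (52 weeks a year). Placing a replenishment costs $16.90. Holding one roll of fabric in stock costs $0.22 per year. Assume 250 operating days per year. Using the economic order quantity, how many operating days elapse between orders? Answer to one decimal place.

T ≈ 21.4 days

Annual demand D = 404 × 52 = 21,008.
EOQ = √(2DS/H) = √(2 × 21,008 × 16.9 / 0.22) ≈ 1796.55.
Cycle time = Q*/D × 250 = 1796.55 / 21,008 × 250 ≈ 21.379 days.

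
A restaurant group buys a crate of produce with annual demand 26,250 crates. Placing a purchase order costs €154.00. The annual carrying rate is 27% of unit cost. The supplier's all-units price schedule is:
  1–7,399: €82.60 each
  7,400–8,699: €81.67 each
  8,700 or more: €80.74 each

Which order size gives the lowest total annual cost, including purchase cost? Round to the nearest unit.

Holding cost per unit per year at price C is H = 0.27·C.
Evaluate total cost at each tier's feasible EOQ or, if the EOQ is below the tier, at the tier's minimum quantity.
EOQ at €82.60 = 602.1 (feasible in tier 1): TC = 26,250×€82.60 + (26,250/602.1)×154 + (602.1/2)×0.27×€82.60 = €2,181,678.02.
EOQ at €81.67 = 605.5 < 7400, so use break Q=7400: TC = 26,250×€81.67 + (26,250/7400.0)×154 + (7400.0/2)×0.27×€81.67 = €2,225,972.11.
EOQ at €80.74 = 609.0 < 8700, so use break Q=8700: TC = 26,250×€80.74 + (26,250/8700.0)×154 + (8700.0/2)×0.27×€80.74 = €2,214,718.79.
Lowest total cost is €2,181,678.02 at Q = 602.1.

Q* ≈ 602 crates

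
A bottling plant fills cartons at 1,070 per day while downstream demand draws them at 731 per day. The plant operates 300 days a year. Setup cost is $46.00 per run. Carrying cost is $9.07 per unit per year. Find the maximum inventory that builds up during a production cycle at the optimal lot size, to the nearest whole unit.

I_max ≈ 839 cartons

Annual demand D = 731 × 300 = 219,300.
Production build-up factor (1 − d/p) = 1 − 731/1,070 = 0.3168.
Q* = √(2DS / (H(1 − d/p))) = √(2 × 219,300 × 46 / (9.07 × 0.3168)).
= √(20,175,600 / 2.8736) ≈ 2649.730.
Maximum inventory = Q*(1 − d/p) = 2649.730 × 0.3168 ≈ 839.494.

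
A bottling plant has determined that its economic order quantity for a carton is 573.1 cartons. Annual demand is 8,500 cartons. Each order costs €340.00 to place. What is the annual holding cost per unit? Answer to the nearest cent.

H ≈ €17.60

Invert the EOQ relation Q*² = 2DS/H.
From Q* = √(2DS/H): H = 2DS / Q*² = 2 × 8,500 × 340 / 573.1² = 17.5982.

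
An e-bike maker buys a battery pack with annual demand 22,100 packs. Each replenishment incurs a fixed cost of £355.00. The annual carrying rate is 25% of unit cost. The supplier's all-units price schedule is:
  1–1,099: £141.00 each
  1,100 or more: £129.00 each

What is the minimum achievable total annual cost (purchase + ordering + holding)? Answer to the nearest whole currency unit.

Holding cost per unit per year at price C is H = 0.25·C.
Evaluate total cost at each tier's feasible EOQ or, if the EOQ is below the tier, at the tier's minimum quantity.
EOQ at £141.00 = 667.2 (feasible in tier 1): TC = 22,100×£141.00 + (22,100/667.2)×355 + (667.2/2)×0.25×£141.00 = £3,139,618.24.
EOQ at £129.00 = 697.5 < 1100, so use break Q=1100: TC = 22,100×£129.00 + (22,100/1100.0)×355 + (1100.0/2)×0.25×£129.00 = £2,875,769.77.
Lowest total cost among the candidates is at Q = 1100.0.

TC* ≈ £2,875,770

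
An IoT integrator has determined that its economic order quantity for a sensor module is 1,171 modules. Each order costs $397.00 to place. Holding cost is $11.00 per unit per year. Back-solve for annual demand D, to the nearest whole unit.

D ≈ 18,997 modules per year

Squaring Q* = √(2DS/H) gives Q*² = 2DS/H.
From Q* = √(2DS/H): D = Q*²H / (2S) = 1,171² × 11 / (2 × 397) = 18997.042.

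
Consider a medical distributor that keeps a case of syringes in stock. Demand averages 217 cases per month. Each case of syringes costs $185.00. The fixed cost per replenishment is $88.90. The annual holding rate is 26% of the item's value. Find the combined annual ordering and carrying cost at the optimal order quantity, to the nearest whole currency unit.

Annual demand D = 217 × 12 = 2,604.
Holding cost H = 0.26 × $185.00 = $48.1000 per unit per year.
The optimal lot size = √(2DS/H) = √(2 × 2,604 × 88.9 / 48.1) ≈ 98.11.
At Q*, ordering cost (D/Q*)S equals holding cost (Q*/2)H, each = √(DSH/2).
Minimum total = √(2DSH) = √(2 × 2,604 × 88.9 × 48.1) ≈ 4719.097.

TC* ≈ $4,719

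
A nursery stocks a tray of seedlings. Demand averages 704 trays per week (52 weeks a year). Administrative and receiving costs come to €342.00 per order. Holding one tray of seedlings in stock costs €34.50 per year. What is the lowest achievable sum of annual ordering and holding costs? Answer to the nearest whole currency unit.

Annual demand D = 704 × 52 = 36,608.
Q* = √(2DS/H) = √(2 × 36,608 × 342 / 34.5) ≈ 851.94.
At Q*, ordering cost (D/Q*)S equals holding cost (Q*/2)H, each = √(DSH/2).
Minimum total = √(2DSH) = √(2 × 36,608 × 342 × 34.5) ≈ 29391.760.

TC* ≈ €29,392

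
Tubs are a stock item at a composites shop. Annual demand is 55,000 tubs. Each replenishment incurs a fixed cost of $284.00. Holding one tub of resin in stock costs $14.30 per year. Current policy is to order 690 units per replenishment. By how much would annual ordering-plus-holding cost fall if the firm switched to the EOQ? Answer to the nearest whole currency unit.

Extra cost ≈ $6,435 per year

EOQ = √(2DS/H) = √(2 × 55,000 × 284 / 14.3) ≈ 1478.04.
Cost at Q* = (D/Q*)S + (Q*/2)H = √(2DSH) ≈ $21,136.04.
Cost at Q = 690: (55,000/690)×284 + (690/2)×14.3 = $22,637.68 + $4,933.50 = $27,571.18.
Excess = $27,571.18 − $21,136.04 = $6,435.15.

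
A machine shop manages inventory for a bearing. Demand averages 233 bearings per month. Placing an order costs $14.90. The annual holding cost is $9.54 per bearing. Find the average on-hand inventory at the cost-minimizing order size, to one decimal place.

Average inventory ≈ 46.7 bearings

Annual demand D = 233 × 12 = 2,796.
The optimal lot size = √(2DS/H) = √(2 × 2,796 × 14.9 / 9.54) ≈ 93.45.
Average inventory = Q*/2 ≈ 93.45 / 2 = 46.727.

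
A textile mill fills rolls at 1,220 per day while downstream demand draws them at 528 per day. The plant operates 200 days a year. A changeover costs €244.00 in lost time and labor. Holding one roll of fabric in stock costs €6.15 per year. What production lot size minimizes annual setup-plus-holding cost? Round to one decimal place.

Annual demand D = 528 × 200 = 105,600.
Production build-up factor (1 − d/p) = 1 − 528/1,220 = 0.5672.
Q* = √(2DS / (H(1 − d/p))) = √(2 × 105,600 × 244 / (6.15 × 0.5672)).
= √(51,532,800 / 3.4884) ≈ 3843.538.

Q* ≈ 3,843.5 rolls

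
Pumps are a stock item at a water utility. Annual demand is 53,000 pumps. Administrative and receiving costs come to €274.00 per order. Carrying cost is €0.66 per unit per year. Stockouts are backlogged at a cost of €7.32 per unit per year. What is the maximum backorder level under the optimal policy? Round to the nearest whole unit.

S* ≈ 573 pumps

With planned backorders, Q* = √(2DS/H) · √((H+B)/B).
√(2DS/H) = √(2 × 53,000 × 274 / 0.66) = 6633.706.
√((H+B)/B) = √((0.66+7.32)/7.32) = 1.0441.
Q* ≈ 6926.314.
S* = Q* · H/(H+B) = 6926.314 × 0.66/7.98 ≈ 572.853.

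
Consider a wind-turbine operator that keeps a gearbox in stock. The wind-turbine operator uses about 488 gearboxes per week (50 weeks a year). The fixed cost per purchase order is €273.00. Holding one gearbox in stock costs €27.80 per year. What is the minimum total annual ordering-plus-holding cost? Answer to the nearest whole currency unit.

Annual demand D = 488 × 50 = 24,400.
Q* = √(2DS/H) = √(2 × 24,400 × 273 / 27.8) ≈ 692.26.
At Q*, ordering cost (D/Q*)S equals holding cost (Q*/2)H, each = √(DSH/2).
Minimum total = √(2DSH) = √(2 × 24,400 × 273 × 27.8) ≈ 19244.810.

TC* ≈ €19,245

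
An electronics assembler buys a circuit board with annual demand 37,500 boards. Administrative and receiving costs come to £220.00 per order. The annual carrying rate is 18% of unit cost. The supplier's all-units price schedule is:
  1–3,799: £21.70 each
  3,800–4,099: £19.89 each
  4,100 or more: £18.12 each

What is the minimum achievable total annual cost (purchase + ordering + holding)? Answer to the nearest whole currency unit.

TC* ≈ £688,198

Holding cost per unit per year at price C is H = 0.18·C.
Candidates are each tier's EOQ (if it falls in that tier) and each price-break quantity.
EOQ at £21.70 = 2055.3 (feasible in tier 1): TC = 37,500×£21.70 + (37,500/2055.3)×220 + (2055.3/2)×0.18×£21.70 = £821,778.01.
EOQ at £19.89 = 2146.8 < 3800, so use break Q=3800: TC = 37,500×£19.89 + (37,500/3800.0)×220 + (3800.0/2)×0.18×£19.89 = £754,848.43.
EOQ at £18.12 = 2249.2 < 4100, so use break Q=4100: TC = 37,500×£18.12 + (37,500/4100.0)×220 + (4100.0/2)×0.18×£18.12 = £688,198.48.
Lowest total cost among the candidates is at Q = 4100.0.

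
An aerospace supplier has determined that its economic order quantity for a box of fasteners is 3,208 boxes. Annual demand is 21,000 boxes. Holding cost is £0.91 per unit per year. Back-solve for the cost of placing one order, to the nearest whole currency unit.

S ≈ £223

Squaring Q* = √(2DS/H) gives Q*² = 2DS/H.
From Q* = √(2DS/H): S = Q*²H / (2D) = 3,208² × 0.91 / (2 × 21,000) = 222.9774.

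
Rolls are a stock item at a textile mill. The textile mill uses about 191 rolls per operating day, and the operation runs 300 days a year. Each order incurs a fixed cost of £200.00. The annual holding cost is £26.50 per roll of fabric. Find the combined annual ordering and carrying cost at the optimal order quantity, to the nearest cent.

Annual demand D = 191 × 300 = 57,300.
EOQ = √(2DS/H) = √(2 × 57,300 × 200 / 26.5) ≈ 930.00.
At the optimum the two cost components are equal, so total cost = 2·(Q*/2)H = Q*·H.
Minimum total = √(2DSH) = √(2 × 57,300 × 200 × 26.5) ≈ 24645.081.

TC* ≈ £24,645.08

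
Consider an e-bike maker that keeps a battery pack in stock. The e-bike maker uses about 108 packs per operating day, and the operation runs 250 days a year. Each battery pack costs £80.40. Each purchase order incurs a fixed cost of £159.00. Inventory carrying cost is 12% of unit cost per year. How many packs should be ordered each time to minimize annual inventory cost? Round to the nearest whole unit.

Annual demand D = 108 × 250 = 27,000.
Holding cost H = 0.12 × £80.40 = £9.6480 per unit per year.
EOQ = √(2DS / H) = √(2 × 27,000 × 159 / 9.648).
= √(8,586,000 / 9.648) = √889,925.3731 ≈ 943.359.

Q* ≈ 943 packs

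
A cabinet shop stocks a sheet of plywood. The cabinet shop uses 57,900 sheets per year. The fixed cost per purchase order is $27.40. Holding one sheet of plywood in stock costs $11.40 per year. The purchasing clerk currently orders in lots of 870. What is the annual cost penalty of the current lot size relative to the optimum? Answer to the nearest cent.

EOQ = √(2DS/H) = √(2 × 57,900 × 27.4 / 11.4) ≈ 527.57.
Cost at Q* = (D/Q*)S + (Q*/2)H = √(2DSH) ≈ $6,014.26.
Cost at Q = 870: (57,900/870)×27.4 + (870/2)×11.4 = $1,823.52 + $4,959.00 = $6,782.52.
Excess = $6,782.52 − $6,014.26 = $768.26.

Extra cost ≈ $768.26 per year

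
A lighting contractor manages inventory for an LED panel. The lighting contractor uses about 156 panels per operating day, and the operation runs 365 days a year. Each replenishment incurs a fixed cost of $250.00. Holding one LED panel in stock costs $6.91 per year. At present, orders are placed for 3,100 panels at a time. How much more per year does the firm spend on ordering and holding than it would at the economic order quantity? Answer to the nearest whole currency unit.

Extra cost ≈ $1,276 per year

Annual demand D = 156 × 365 = 56,940.
EOQ = √(2DS/H) = √(2 × 56,940 × 250 / 6.91) ≈ 2029.81.
Cost at Q* = (D/Q*)S + (Q*/2)H = √(2DSH) ≈ $14,025.97.
Cost at Q = 3,100: (56,940/3,100)×250 + (3,100/2)×6.91 = $4,591.94 + $10,710.50 = $15,302.44.
Excess = $15,302.44 − $14,025.97 = $1,276.47.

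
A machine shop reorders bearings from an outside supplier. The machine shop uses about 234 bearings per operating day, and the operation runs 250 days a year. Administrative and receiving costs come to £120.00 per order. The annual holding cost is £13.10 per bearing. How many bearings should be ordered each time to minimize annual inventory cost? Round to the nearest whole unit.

Annual demand D = 234 × 250 = 58,500.
EOQ = √(2DS / H) = √(2 × 58,500 × 120 / 13.1).
= √(14,040,000 / 13.1) = √1,071,755.7252 ≈ 1035.256.

Q* ≈ 1,035 bearings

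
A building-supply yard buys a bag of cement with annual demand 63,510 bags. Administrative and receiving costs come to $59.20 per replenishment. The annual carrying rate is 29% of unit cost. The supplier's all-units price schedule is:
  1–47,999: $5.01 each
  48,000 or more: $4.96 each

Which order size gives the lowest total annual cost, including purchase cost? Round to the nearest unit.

Q* ≈ 2,275 bags

Holding cost per unit per year at price C is H = 0.29·C.
Candidates are each tier's EOQ (if it falls in that tier) and each price-break quantity.
EOQ at $5.01 = 2275.0 (feasible in tier 1): TC = 63,510×$5.01 + (63,510/2275.0)×59.2 + (2275.0/2)×0.29×$5.01 = $321,490.43.
EOQ at $4.96 = 2286.4 < 48000, so use break Q=48000: TC = 63,510×$4.96 + (63,510/48000.0)×59.2 + (48000.0/2)×0.29×$4.96 = $349,609.53.
Lowest total cost is $321,490.43 at Q = 2275.0.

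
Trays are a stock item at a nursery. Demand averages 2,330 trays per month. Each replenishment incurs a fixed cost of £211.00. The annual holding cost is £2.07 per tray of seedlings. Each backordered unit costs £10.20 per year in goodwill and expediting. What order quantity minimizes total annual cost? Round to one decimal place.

Q* ≈ 2,618.6 trays

Annual demand D = 2,330 × 12 = 27,960.
With planned backorders, Q* = √(2DS/H) · √((H+B)/B).
√(2DS/H) = √(2 × 27,960 × 211 / 2.07) = 2387.479.
√((H+B)/B) = √((2.07+10.2)/10.2) = 1.0968.
Q* ≈ 2618.556.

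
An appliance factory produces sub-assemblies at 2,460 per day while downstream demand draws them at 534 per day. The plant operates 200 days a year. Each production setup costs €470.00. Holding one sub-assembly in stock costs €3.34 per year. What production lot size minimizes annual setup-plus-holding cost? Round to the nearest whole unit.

Q* ≈ 6,196 sub-assemblies

Annual demand D = 534 × 200 = 106,800.
Production build-up factor (1 − d/p) = 1 − 534/2,460 = 0.7829.
Q* = √(2DS / (H(1 − d/p))) = √(2 × 106,800 × 470 / (3.34 × 0.7829)).
= √(100,392,000 / 2.615) ≈ 6196.062.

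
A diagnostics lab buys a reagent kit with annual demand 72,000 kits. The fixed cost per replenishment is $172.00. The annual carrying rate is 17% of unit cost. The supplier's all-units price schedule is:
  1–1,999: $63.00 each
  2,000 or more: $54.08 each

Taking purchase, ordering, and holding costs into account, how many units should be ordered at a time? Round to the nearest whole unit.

Holding cost per unit per year at price C is H = 0.17·C.
Candidates are each tier's EOQ (if it falls in that tier) and each price-break quantity.
EOQ at $63.00 = 1520.7 (feasible in tier 1): TC = 72,000×$63.00 + (72,000/1520.7)×172 + (1520.7/2)×0.17×$63.00 = $4,552,286.97.
EOQ at $54.08 = 1641.4 < 2000, so use break Q=2000: TC = 72,000×$54.08 + (72,000/2000.0)×172 + (2000.0/2)×0.17×$54.08 = $3,909,145.60.
Lowest total cost is $3,909,145.60 at Q = 2000.0.

Q* ≈ 2,000 kits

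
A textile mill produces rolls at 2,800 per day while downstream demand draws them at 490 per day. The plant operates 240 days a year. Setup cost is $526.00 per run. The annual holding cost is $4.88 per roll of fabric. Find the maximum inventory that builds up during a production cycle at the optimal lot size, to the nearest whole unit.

Annual demand D = 490 × 240 = 117,600.
Production build-up factor (1 − d/p) = 1 − 490/2,800 = 0.8250.
Q* = √(2DS / (H(1 − d/p))) = √(2 × 117,600 × 526 / (4.88 × 0.8250)).
= √(123,715,200 / 4.026) ≈ 5543.380.
Maximum inventory = Q*(1 − d/p) = 5543.380 × 0.8250 ≈ 4573.288.

I_max ≈ 4,573 rolls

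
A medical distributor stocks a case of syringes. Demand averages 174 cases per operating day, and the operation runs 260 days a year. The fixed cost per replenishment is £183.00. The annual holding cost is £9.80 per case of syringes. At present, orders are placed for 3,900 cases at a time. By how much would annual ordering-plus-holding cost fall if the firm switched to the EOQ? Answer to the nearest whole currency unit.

Annual demand D = 174 × 260 = 45,240.
EOQ = √(2DS/H) = √(2 × 45,240 × 183 / 9.8) ≈ 1299.84.
Cost at Q* = (D/Q*)S + (Q*/2)H = √(2DSH) ≈ £12,738.40.
Cost at Q = 3,900: (45,240/3,900)×183 + (3,900/2)×9.8 = £2,122.80 + £19,110.00 = £21,232.80.
Excess = £21,232.80 − £12,738.40 = £8,494.40.

Extra cost ≈ £8,494 per year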